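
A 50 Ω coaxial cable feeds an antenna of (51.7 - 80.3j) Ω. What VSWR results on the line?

VSWR ≈ 4.26

Γ = (Z_L − Z_0)/(Z_L + Z_0) = (1.7 − j80.3)/(101.7 − j80.3)
|Γ| = 80.3/130 = 0.62
VSWR = (1 + |Γ|)/(1 − |Γ|) = 1.62/0.38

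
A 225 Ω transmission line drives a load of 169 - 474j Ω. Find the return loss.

RL ≈ 2.22 dB

Γ = (-56 − j474)/(394 − j474), |Γ| = 0.774
RL = −20·log₁₀|Γ| = −20·log₁₀(0.774)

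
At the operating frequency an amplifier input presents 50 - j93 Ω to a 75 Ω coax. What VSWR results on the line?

VSWR ≈ 4.24

Γ = (Z_L − Z_0)/(Z_L + Z_0) = (-25 − j93)/(125 − j93)
|Γ| = 96.3/156 = 0.618
VSWR = (1 + |Γ|)/(1 − |Γ|) = 1.62/0.382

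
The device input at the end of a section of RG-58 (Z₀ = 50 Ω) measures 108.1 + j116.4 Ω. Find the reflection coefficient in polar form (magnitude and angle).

Γ = (Z_L − Z_0)/(Z_L + Z_0) = (58.1 + j116.4)/(158.1 + j116.4)
|Γ| = 130/196 = 0.663

Γ ≈ 0.663 ∠ 27.1°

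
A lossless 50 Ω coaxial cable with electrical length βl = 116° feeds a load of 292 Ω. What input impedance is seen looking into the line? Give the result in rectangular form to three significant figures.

Z_in ≈ 10.5 + j23.5 Ω

tan(βl) = tan(116°) = -2.05
Z_in = Z_0·(Z_L + jZ_0·tanβl)/(Z_0 + jZ_L·tanβl)
     = 50·(292 − j103)/(50 − j599)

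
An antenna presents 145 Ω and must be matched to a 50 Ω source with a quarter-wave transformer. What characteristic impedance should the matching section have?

Z_qwt ≈ 85.1 Ω

Z_qwt = √(Z_0·R_L) = √(50 × 145) = √7250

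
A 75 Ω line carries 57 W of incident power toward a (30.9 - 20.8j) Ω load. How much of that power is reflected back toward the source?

|Γ| = |(-44.1 − j20.8)/(105.9 − j20.8)| = 0.452
|Γ|² = 0.204
P_refl = |Γ|²·P_inc = 11.6 W, P_del = (1 − |Γ|²)·P_inc = 45.4 W

P_reflected ≈ 11.6 W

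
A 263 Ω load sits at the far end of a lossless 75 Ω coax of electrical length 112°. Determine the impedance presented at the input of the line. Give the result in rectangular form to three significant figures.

tan(βl) = tan(112°) = -2.48
Z_in = Z_0·(Z_L + jZ_0·tanβl)/(Z_0 + jZ_L·tanβl)
     = 75·(263 − j186)/(75 − j651)

Z_in ≈ 24.6 + j27.5 Ω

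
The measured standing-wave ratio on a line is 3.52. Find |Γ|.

|Γ| = (S − 1)/(S + 1) = (3.52 − 1)/(3.52 + 1) = 2.52/4.52

|Γ| ≈ 0.558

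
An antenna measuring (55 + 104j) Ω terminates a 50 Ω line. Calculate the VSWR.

Γ = (Z_L − Z_0)/(Z_L + Z_0) = (5 + j104)/(105 + j104)
|Γ| = 104/148 = 0.705
VSWR = (1 + |Γ|)/(1 − |Γ|) = 1.7/0.295

VSWR ≈ 5.77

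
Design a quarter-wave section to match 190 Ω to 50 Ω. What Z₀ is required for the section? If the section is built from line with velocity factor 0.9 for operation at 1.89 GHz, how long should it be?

Z_qwt ≈ 97.5 Ω; length ≈ 3.57 cm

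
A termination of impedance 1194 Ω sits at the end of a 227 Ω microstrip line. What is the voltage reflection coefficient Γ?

Γ = (Z_L − Z_0)/(Z_L + Z_0) = (1194 − 227)/(1194 + 227) = 967/1421

Γ = 0.681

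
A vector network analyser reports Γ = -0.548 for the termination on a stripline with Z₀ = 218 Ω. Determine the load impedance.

Z_L = Z_0·(1 + Γ)/(1 − Γ) = 218·(0.452)/(1.55)

Z_L ≈ 63.7 Ω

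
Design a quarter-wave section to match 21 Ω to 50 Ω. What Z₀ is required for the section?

Z_qwt ≈ 32.4 Ω

Z_qwt = √(Z_0·R_L) = √(50 × 21) = √1050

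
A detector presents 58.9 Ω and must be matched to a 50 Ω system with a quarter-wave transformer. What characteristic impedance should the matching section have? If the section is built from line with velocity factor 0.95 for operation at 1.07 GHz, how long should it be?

Z_qwt = √(Z_0·R_L) = √(50 × 58.9) = √2945
λ = 0.95·c/f = 0.266 m, so l = λ/4 = 0.0666 m

Z_qwt ≈ 54.3 Ω; length ≈ 6.66 cm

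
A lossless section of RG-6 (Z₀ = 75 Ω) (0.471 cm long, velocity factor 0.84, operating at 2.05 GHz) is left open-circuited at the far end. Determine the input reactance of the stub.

λ = v/f = 0.84·c / 2.05 GHz = 0.123 m
βl = 2π·l/λ = 2π × 0.0383 = 13.8°
tan(βl) = 0.246
For an open-circuited stub, Z_in = −jZ_0·cot(βl) = −jZ_0/tan(βl)

X_in ≈ -305 Ω (capacitive)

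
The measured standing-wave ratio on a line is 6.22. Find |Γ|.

|Γ| ≈ 0.723

|Γ| = (S − 1)/(S + 1) = (6.22 − 1)/(6.22 + 1) = 5.22/7.22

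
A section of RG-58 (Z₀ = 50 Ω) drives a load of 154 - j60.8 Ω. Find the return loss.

RL ≈ 4.94 dB

Γ = (104 − j60.8)/(204 − j60.8), |Γ| = 0.566
RL = −20·log₁₀|Γ| = −20·log₁₀(0.566)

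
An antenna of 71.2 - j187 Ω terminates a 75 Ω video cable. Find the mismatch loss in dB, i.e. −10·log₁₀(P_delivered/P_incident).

Γ = (-3.8 − j187)/(146.2 − j187), |Γ| = 0.788
|Γ|² = 0.621, so P_del/P_inc = 1 − |Γ|² = 0.379
ML = −10·log₁₀(1 − |Γ|²)

mismatch loss ≈ 4.21 dB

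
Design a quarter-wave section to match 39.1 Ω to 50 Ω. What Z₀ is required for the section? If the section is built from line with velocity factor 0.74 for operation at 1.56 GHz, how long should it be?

Z_qwt ≈ 44.2 Ω; length ≈ 3.56 cm

Z_qwt = √(Z_0·R_L) = √(50 × 39.1) = √1955
λ = 0.74·c/f = 0.142 m, so l = λ/4 = 0.0356 m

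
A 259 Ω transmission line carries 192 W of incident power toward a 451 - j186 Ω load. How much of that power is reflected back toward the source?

P_reflected ≈ 25.5 W

|Γ| = |(192 − j186)/(710 − j186)| = 0.364
|Γ|² = 0.133
P_refl = |Γ|²·P_inc = 25.5 W, P_del = (1 − |Γ|²)·P_inc = 167 W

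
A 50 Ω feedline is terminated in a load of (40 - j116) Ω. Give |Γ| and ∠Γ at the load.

Γ ≈ 0.793 ∠ -42.7°

Γ = (Z_L − Z_0)/(Z_L + Z_0) = (-10 − j116)/(90 − j116)
|Γ| = 116/147 = 0.793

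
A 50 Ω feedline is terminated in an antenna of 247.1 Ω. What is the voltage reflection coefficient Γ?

Γ = 0.663

Γ = (Z_L − Z_0)/(Z_L + Z_0) = (247.1 − 50)/(247.1 + 50) = 197.1/297.1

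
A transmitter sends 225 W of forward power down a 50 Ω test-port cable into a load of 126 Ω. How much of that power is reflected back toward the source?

Γ = (126 − 50)/(126 + 50) = 0.432
|Γ|² = 0.186
P_refl = |Γ|²·P_inc = 42 W, P_del = (1 − |Γ|²)·P_inc = 183 W

P_reflected ≈ 42 W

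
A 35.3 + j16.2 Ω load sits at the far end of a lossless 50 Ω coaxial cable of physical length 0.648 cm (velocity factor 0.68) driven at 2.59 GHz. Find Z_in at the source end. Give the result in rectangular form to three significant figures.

λ = v/f = 0.68·c / 2.59 GHz = 0.0788 m
βl = 2π·l/λ = 2π × 0.0823 = 29.6°
tan(βl) = tan(29.6°) = 0.568
Z_in = Z_0·(Z_L + jZ_0·tanβl)/(Z_0 + jZ_L·tanβl)
     = 50·(35.3 + j44.6)/(40.8 + j20.1)

Z_in ≈ 56.5 + j26.9 Ω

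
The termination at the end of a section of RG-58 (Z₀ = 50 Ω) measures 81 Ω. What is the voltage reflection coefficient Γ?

Γ = (Z_L − Z_0)/(Z_L + Z_0) = (81 − 50)/(81 + 50) = 31/131

Γ = 0.237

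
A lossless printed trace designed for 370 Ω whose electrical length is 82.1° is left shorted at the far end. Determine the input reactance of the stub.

tan(βl) = 7.21
For a shorted stub, Z_in = jZ_0·tan(βl)

X_in ≈ 2670 Ω (inductive)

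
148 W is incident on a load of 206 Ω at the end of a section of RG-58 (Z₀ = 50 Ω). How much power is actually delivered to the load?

P_delivered ≈ 93 W

Γ = (206 − 50)/(206 + 50) = 0.609
|Γ|² = 0.371
P_refl = |Γ|²·P_inc = 55 W, P_del = (1 − |Γ|²)·P_inc = 93 W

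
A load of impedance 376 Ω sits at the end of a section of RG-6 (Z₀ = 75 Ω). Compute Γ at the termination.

Γ = 0.667

Γ = (Z_L − Z_0)/(Z_L + Z_0) = (376 − 75)/(376 + 75) = 301/451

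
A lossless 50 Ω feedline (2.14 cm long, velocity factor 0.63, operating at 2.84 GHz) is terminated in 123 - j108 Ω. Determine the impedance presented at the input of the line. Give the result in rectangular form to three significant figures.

Z_in ≈ 17.1 + j35.8 Ω

λ = v/f = 0.63·c / 2.84 GHz = 0.0665 m
βl = 2π·l/λ = 2π × 0.322 = 116°
tan(βl) = tan(116°) = -2.07
Z_in = Z_0·(Z_L + jZ_0·tanβl)/(Z_0 + jZ_L·tanβl)
     = 50·(123 − j212)/(-174 − j255)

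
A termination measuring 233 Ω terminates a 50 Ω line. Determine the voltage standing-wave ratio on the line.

Γ = (233 − 50)/(233 + 50) = 0.647
VSWR = (1 + 0.647)/(1 − 0.647)

VSWR ≈ 4.66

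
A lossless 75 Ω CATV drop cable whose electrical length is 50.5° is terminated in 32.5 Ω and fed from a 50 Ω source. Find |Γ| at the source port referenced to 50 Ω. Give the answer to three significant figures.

|Γ| ≈ 0.467

tan(βl) = 1.21
Z_in = Z_0·(Z_L + jZ_0·tanβl)/(Z_0 + jZ_L·tanβl) = 62.9 + j57.9 Ω
Γ_s = (Z_in − Z_s)/(Z_in + Z_s) = (12.9 + j57.9)/(113 + j57.9), |Γ_s| = 0.467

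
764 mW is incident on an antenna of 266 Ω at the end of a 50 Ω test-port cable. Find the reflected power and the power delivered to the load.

P_reflected ≈ 357 mW; P_delivered ≈ 407 mW

Γ = (266 − 50)/(266 + 50) = 0.684
|Γ|² = 0.467
P_refl = |Γ|²·P_inc = 357 mW, P_del = (1 − |Γ|²)·P_inc = 407 mW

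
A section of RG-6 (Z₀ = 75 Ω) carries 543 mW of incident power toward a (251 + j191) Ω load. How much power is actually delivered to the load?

P_delivered ≈ 286 mW

|Γ| = |(176 + j191)/(326 + j191)| = 0.687
|Γ|² = 0.473
P_refl = |Γ|²·P_inc = 257 mW, P_del = (1 − |Γ|²)·P_inc = 286 mW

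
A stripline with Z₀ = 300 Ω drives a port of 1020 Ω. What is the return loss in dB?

RL ≈ 5.26 dB

Γ = (1020 − 300)/(1020 + 300) = 0.545
RL = −20·log₁₀|Γ| = −20·log₁₀(0.545)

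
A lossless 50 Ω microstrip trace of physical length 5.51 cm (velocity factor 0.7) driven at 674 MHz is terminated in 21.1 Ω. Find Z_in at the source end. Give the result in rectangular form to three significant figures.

Z_in ≈ 62.1 + j48.1 Ω

λ = v/f = 0.7·c / 674 MHz = 0.312 m
βl = 2π·l/λ = 2π × 0.177 = 63.7°
tan(βl) = tan(63.7°) = 2.02
Z_in = Z_0·(Z_L + jZ_0·tanβl)/(Z_0 + jZ_L·tanβl)
     = 50·(21.1 + j101)/(50 + j42.6)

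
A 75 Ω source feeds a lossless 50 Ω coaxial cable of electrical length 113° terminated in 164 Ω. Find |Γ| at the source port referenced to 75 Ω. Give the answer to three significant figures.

|Γ| ≈ 0.638

tan(βl) = -2.36
Z_in = Z_0·(Z_L + jZ_0·tanβl)/(Z_0 + jZ_L·tanβl) = 17.7 + j18.9 Ω
Γ_s = (Z_in − Z_s)/(Z_in + Z_s) = (-57.3 + j18.9)/(92.7 + j18.9), |Γ_s| = 0.638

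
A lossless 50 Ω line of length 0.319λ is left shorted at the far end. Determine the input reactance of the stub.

X_in ≈ -108 Ω (capacitive)

βl = 2π × 0.319 = 115°
tan(βl) = -2.16
For a shorted stub, Z_in = jZ_0·tan(βl)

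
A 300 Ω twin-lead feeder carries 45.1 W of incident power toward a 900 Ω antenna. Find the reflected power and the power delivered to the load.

Γ = (900 − 300)/(900 + 300) = 0.5
|Γ|² = 0.25
P_refl = |Γ|²·P_inc = 11.3 W, P_del = (1 − |Γ|²)·P_inc = 33.8 W

P_reflected ≈ 11.3 W; P_delivered ≈ 33.8 W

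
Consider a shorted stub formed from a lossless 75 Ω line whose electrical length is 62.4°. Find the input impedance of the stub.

tan(βl) = 1.91
For a shorted stub, Z_in = jZ_0·tan(βl)

Z_in ≈ +j143 Ω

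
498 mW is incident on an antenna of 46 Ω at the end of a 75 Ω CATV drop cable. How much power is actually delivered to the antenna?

P_delivered ≈ 469 mW

Γ = (46 − 75)/(46 + 75) = -0.24
|Γ|² = 0.0574
P_refl = |Γ|²·P_inc = 28.6 mW, P_del = (1 − |Γ|²)·P_inc = 469 mW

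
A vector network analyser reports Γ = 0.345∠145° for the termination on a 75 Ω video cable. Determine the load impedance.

Z_L = Z_0·(1 + Γ)/(1 − Γ) = 75·(0.717 + j0.198)/(1.28 − j0.198)

Z_L ≈ 39.2 + j17.6 Ω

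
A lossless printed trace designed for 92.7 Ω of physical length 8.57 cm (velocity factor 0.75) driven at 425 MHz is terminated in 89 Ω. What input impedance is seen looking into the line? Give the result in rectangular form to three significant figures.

Z_in ≈ 94.3 + j3.44 Ω

λ = v/f = 0.75·c / 425 MHz = 0.529 m
βl = 2π·l/λ = 2π × 0.162 = 58.3°
tan(βl) = tan(58.3°) = 1.62
Z_in = Z_0·(Z_L + jZ_0·tanβl)/(Z_0 + jZ_L·tanβl)
     = 92.7·(89 + j150)/(92.7 + j144)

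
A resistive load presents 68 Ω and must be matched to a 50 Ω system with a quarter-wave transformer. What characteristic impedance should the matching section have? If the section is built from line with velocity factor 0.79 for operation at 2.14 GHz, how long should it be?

Z_qwt = √(Z_0·R_L) = √(50 × 68) = √3400
λ = 0.79·c/f = 0.111 m, so l = λ/4 = 0.0277 m

Z_qwt ≈ 58.3 Ω; length ≈ 2.77 cm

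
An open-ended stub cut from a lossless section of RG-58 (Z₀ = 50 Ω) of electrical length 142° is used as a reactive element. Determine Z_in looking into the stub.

tan(βl) = -0.781
For an open-ended stub, Z_in = −jZ_0·cot(βl) = −jZ_0/tan(βl)

Z_in ≈ +j64 Ω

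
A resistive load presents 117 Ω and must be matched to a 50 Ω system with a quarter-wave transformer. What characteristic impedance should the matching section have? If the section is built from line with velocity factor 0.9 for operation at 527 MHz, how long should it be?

Z_qwt ≈ 76.5 Ω; length ≈ 12.8 cm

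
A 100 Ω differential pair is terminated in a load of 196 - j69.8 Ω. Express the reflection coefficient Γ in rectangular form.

Γ = (Z_L − Z_0)/(Z_L + Z_0) = (96 − j69.8)/(296 − j69.8)

Γ ≈ 0.36 − j0.151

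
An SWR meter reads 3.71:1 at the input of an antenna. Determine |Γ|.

|Γ| = (S − 1)/(S + 1) = (3.71 − 1)/(3.71 + 1) = 2.71/4.71

|Γ| ≈ 0.575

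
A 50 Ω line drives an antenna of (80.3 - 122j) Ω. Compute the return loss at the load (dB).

Γ = (30.3 − j122)/(130.3 − j122), |Γ| = 0.704
RL = −20·log₁₀|Γ| = −20·log₁₀(0.704)

RL ≈ 3.05 dB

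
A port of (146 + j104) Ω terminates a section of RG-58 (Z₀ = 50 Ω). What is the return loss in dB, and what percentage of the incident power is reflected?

Γ = (96 + j104)/(196 + j104), |Γ| = 0.638
RL = −20·log₁₀(0.638) = 3.91 dB
P_refl/P_inc = |Γ|² = 0.407

RL ≈ 3.91 dB; 40.7% of incident power reflected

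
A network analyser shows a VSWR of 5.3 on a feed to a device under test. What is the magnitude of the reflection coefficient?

|Γ| = (S − 1)/(S + 1) = (5.3 − 1)/(5.3 + 1) = 4.3/6.3

|Γ| ≈ 0.683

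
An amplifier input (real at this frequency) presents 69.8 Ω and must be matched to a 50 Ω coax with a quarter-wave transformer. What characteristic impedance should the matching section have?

Z_qwt ≈ 59.1 Ω

Z_qwt = √(Z_0·R_L) = √(50 × 69.8) = √3490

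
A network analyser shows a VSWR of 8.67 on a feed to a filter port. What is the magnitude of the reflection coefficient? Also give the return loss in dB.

|Γ| ≈ 0.793; return loss ≈ 2.01 dB

|Γ| = (S − 1)/(S + 1) = (8.67 − 1)/(8.67 + 1) = 7.67/9.67
RL = −20·log₁₀|Γ| = −20·log₁₀(0.793)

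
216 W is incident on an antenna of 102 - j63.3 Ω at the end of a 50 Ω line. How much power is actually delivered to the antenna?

P_delivered ≈ 163 W

|Γ| = |(52 − j63.3)/(152 − j63.3)| = 0.498
|Γ|² = 0.248
P_refl = |Γ|²·P_inc = 53.5 W, P_del = (1 − |Γ|²)·P_inc = 163 W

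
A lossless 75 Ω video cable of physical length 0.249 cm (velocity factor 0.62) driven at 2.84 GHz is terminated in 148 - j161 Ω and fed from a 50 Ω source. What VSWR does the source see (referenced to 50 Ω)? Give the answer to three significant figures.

VSWR ≈ 6.04

λ = v/f = 0.62·c / 2.84 GHz = 0.0655 m
βl = 2π·l/λ = 2π × 0.038 = 13.7°
tan(βl) = 0.244
Z_in = Z_0·(Z_L + jZ_0·tanβl)/(Z_0 + jZ_L·tanβl) = 61.5 − j113 Ω
Γ_s = (Z_in − Z_s)/(Z_in + Z_s) = (11.5 − j113)/(111 − j113), |Γ_s| = 0.716
VSWR = (1 + |Γ_s|)/(1 − |Γ_s|)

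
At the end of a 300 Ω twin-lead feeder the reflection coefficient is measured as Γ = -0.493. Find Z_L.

Z_L ≈ 102 Ω

Z_L = Z_0·(1 + Γ)/(1 − Γ) = 300·(0.507)/(1.49)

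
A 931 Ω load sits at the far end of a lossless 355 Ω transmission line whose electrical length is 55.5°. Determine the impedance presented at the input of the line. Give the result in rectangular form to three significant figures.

Z_in ≈ 186 − j195 Ω

tan(βl) = tan(55.5°) = 1.46
Z_in = Z_0·(Z_L + jZ_0·tanβl)/(Z_0 + jZ_L·tanβl)
     = 355·(931 + j517)/(355 + j1350)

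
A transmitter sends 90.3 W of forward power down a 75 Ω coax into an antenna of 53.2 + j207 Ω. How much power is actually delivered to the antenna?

|Γ| = |(-21.8 + j207)/(128.2 + j207)| = 0.855
|Γ|² = 0.731
P_refl = |Γ|²·P_inc = 66 W, P_del = (1 − |Γ|²)·P_inc = 24.3 W

P_delivered ≈ 24.3 W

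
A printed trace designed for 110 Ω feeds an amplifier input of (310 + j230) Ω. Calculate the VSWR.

VSWR ≈ 4.5

Γ = (Z_L − Z_0)/(Z_L + Z_0) = (200 + j230)/(420 + j230)
|Γ| = 305/479 = 0.637
VSWR = (1 + |Γ|)/(1 − |Γ|) = 1.64/0.363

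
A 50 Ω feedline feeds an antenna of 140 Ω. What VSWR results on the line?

VSWR ≈ 2.8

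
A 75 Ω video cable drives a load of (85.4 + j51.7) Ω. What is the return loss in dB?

RL ≈ 10.1 dB

Γ = (10.4 + j51.7)/(160.4 + j51.7), |Γ| = 0.313
RL = −20·log₁₀|Γ| = −20·log₁₀(0.313)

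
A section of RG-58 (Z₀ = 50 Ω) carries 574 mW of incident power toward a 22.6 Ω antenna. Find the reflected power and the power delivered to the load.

Γ = (22.6 − 50)/(22.6 + 50) = -0.377
|Γ|² = 0.142
P_refl = |Γ|²·P_inc = 81.8 mW, P_del = (1 − |Γ|²)·P_inc = 492 mW

P_reflected ≈ 81.8 mW; P_delivered ≈ 492 mW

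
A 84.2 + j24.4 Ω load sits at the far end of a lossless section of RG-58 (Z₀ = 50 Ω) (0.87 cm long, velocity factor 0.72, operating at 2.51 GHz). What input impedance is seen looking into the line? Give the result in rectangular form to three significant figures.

Z_in ≈ 66.6 − j33.5 Ω

λ = v/f = 0.72·c / 2.51 GHz = 0.0861 m
βl = 2π·l/λ = 2π × 0.101 = 36.4°
tan(βl) = tan(36.4°) = 0.737
Z_in = Z_0·(Z_L + jZ_0·tanβl)/(Z_0 + jZ_L·tanβl)
     = 50·(84.2 + j61.3)/(32 + j62.1)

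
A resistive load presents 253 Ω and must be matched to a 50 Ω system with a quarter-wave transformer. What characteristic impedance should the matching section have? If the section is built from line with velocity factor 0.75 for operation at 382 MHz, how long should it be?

Z_qwt = √(Z_0·R_L) = √(50 × 253) = √12650
λ = 0.75·c/f = 0.589 m, so l = λ/4 = 0.147 m

Z_qwt ≈ 112 Ω; length ≈ 14.7 cm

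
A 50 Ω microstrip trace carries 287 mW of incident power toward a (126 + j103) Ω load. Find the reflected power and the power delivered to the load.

P_reflected ≈ 113 mW; P_delivered ≈ 174 mW

|Γ| = |(76 + j103)/(176 + j103)| = 0.628
|Γ|² = 0.394
P_refl = |Γ|²·P_inc = 113 mW, P_del = (1 − |Γ|²)·P_inc = 174 mW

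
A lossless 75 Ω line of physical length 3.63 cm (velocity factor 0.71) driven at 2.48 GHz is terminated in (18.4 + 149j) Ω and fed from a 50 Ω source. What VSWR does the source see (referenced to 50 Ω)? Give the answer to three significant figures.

VSWR ≈ 19.4

λ = v/f = 0.71·c / 2.48 GHz = 0.0859 m
βl = 2π·l/λ = 2π × 0.423 = 152°
tan(βl) = -0.528
Z_in = Z_0·(Z_L + jZ_0·tanβl)/(Z_0 + jZ_L·tanβl) = 5.58 + j53.7 Ω
Γ_s = (Z_in − Z_s)/(Z_in + Z_s) = (-44.4 + j53.7)/(55.6 + j53.7), |Γ_s| = 0.902
VSWR = (1 + |Γ_s|)/(1 − |Γ_s|)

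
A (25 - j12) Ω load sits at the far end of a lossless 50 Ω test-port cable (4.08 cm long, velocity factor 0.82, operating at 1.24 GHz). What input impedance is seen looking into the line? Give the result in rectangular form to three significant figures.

λ = v/f = 0.82·c / 1.24 GHz = 0.198 m
βl = 2π·l/λ = 2π × 0.206 = 74°
tan(βl) = tan(74°) = 3.5
Z_in = Z_0·(Z_L + jZ_0·tanβl)/(Z_0 + jZ_L·tanβl)
     = 50·(25 + j163)/(92 + j87.4)

Z_in ≈ 51.3 + j39.7 Ω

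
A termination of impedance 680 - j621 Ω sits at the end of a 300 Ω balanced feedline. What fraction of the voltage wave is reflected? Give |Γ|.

Γ = (Z_L − Z_0)/(Z_L + Z_0) = (380 − j621)/(980 − j621)
|Γ| = 728/1160

|Γ| ≈ 0.628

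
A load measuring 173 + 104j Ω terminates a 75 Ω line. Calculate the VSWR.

Γ = (Z_L − Z_0)/(Z_L + Z_0) = (98 + j104)/(248 + j104)
|Γ| = 143/269 = 0.531
VSWR = (1 + |Γ|)/(1 − |Γ|) = 1.53/0.469

VSWR ≈ 3.27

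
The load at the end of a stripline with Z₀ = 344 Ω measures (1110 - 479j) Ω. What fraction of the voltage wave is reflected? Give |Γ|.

Γ = (Z_L − Z_0)/(Z_L + Z_0) = (766 − j479)/(1454 − j479)
|Γ| = 903/1530

|Γ| ≈ 0.59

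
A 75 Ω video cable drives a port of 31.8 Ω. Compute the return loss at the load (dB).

RL ≈ 7.86 dB

Γ = (31.8 − 75)/(31.8 + 75) = -0.404
RL = −20·log₁₀|Γ| = −20·log₁₀(0.404)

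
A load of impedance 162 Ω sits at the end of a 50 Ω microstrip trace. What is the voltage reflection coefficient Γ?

Γ = (Z_L − Z_0)/(Z_L + Z_0) = (162 − 50)/(162 + 50) = 112/212

Γ = 0.528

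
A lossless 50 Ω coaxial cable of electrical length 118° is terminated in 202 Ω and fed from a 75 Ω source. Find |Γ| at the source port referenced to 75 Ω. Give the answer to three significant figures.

tan(βl) = -1.88
Z_in = Z_0·(Z_L + jZ_0·tanβl)/(Z_0 + jZ_L·tanβl) = 15.6 + j24.5 Ω
Γ_s = (Z_in − Z_s)/(Z_in + Z_s) = (-59.4 + j24.5)/(90.6 + j24.5), |Γ_s| = 0.685

|Γ| ≈ 0.685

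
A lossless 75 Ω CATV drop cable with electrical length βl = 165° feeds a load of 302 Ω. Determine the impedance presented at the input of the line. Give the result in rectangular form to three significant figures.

tan(βl) = tan(165°) = -0.268
Z_in = Z_0·(Z_L + jZ_0·tanβl)/(Z_0 + jZ_L·tanβl)
     = 75·(302 − j20.1)/(75 − j80.9)

Z_in ≈ 150 + j141 Ω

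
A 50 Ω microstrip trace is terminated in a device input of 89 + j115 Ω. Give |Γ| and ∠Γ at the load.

Γ ≈ 0.673 ∠ 31.7°

Γ = (Z_L − Z_0)/(Z_L + Z_0) = (39 + j115)/(139 + j115)
|Γ| = 121/180 = 0.673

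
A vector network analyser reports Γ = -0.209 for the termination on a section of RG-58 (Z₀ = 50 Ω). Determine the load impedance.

Z_L ≈ 32.7 Ω

Z_L = Z_0·(1 + Γ)/(1 − Γ) = 50·(0.791)/(1.21)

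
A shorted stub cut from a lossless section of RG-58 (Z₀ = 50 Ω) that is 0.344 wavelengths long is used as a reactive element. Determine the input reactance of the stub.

X_in ≈ -74.6 Ω (capacitive)

βl = 2π × 0.344 = 124°
tan(βl) = -1.49
For a shorted stub, Z_in = jZ_0·tan(βl)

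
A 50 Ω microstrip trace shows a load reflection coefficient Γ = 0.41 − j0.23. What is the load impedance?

Z_L = Z_0·(1 + Γ)/(1 − Γ) = 50·(1.41 − j0.23)/(0.59 + j0.23)

Z_L ≈ 97.1 − j57.4 Ω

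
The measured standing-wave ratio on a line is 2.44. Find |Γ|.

|Γ| = (S − 1)/(S + 1) = (2.44 − 1)/(2.44 + 1) = 1.44/3.44

|Γ| ≈ 0.419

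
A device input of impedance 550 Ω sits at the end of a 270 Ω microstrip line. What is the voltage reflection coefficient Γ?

Γ = 0.341

Γ = (Z_L − Z_0)/(Z_L + Z_0) = (550 − 270)/(550 + 270) = 280/820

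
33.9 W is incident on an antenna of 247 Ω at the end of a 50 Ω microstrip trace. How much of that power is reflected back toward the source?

P_reflected ≈ 14.9 W

Γ = (247 − 50)/(247 + 50) = 0.663
|Γ|² = 0.44
P_refl = |Γ|²·P_inc = 14.9 W, P_del = (1 − |Γ|²)·P_inc = 19 W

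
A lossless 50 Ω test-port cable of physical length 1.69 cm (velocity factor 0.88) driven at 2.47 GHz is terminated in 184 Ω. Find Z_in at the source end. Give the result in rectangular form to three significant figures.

Z_in ≈ 18.8 − j29.2 Ω

λ = v/f = 0.88·c / 2.47 GHz = 0.107 m
βl = 2π·l/λ = 2π × 0.158 = 56.9°
tan(βl) = tan(56.9°) = 1.54
Z_in = Z_0·(Z_L + jZ_0·tanβl)/(Z_0 + jZ_L·tanβl)
     = 50·(184 + j76.8)/(50 + j282)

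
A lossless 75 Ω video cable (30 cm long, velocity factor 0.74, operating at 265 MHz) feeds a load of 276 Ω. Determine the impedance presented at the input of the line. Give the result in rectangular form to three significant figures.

λ = v/f = 0.74·c / 265 MHz = 0.838 m
βl = 2π·l/λ = 2π × 0.358 = 129°
tan(βl) = tan(129°) = -1.24
Z_in = Z_0·(Z_L + jZ_0·tanβl)/(Z_0 + jZ_L·tanβl)
     = 75·(276 − j92.9)/(75 − j342)

Z_in ≈ 32.1 + j53.5 Ω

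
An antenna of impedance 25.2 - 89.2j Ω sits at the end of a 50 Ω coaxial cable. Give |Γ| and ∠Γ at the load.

Γ ≈ 0.794 ∠ -55.7°

Γ = (Z_L − Z_0)/(Z_L + Z_0) = (-24.8 − j89.2)/(75.2 − j89.2)
|Γ| = 92.6/117 = 0.794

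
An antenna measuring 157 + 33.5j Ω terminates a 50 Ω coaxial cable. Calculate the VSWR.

Γ = (Z_L − Z_0)/(Z_L + Z_0) = (107 + j33.5)/(207 + j33.5)
|Γ| = 112/210 = 0.535
VSWR = (1 + |Γ|)/(1 − |Γ|) = 1.53/0.465

VSWR ≈ 3.3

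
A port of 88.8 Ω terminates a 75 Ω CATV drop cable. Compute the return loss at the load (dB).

Γ = (88.8 − 75)/(88.8 + 75) = 0.0842
RL = −20·log₁₀|Γ| = −20·log₁₀(0.0842)

RL ≈ 21.5 dB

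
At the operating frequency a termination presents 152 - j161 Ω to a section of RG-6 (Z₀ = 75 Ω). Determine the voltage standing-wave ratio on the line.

VSWR ≈ 4.58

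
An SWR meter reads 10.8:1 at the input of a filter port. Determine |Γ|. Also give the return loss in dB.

|Γ| ≈ 0.831; return loss ≈ 1.61 dB

|Γ| = (S − 1)/(S + 1) = (10.8 − 1)/(10.8 + 1) = 9.8/11.8
RL = −20·log₁₀|Γ| = −20·log₁₀(0.831)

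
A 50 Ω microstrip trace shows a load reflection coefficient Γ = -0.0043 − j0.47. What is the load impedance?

Z_L ≈ 31.7 − j38.2 Ω

Z_L = Z_0·(1 + Γ)/(1 − Γ) = 50·(0.996 − j0.47)/(1 + j0.47)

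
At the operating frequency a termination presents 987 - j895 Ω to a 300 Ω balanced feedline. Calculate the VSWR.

VSWR ≈ 6.14

Γ = (Z_L − Z_0)/(Z_L + Z_0) = (687 − j895)/(1287 − j895)
|Γ| = 1130/1570 = 0.72
VSWR = (1 + |Γ|)/(1 − |Γ|) = 1.72/0.28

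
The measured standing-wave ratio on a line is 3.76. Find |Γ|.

|Γ| = (S − 1)/(S + 1) = (3.76 − 1)/(3.76 + 1) = 2.76/4.76

|Γ| ≈ 0.58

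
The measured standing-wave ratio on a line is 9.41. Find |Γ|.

|Γ| = (S − 1)/(S + 1) = (9.41 − 1)/(9.41 + 1) = 8.41/10.4

|Γ| ≈ 0.808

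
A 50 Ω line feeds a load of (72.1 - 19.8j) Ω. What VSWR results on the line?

VSWR ≈ 1.63

Γ = (Z_L − Z_0)/(Z_L + Z_0) = (22.1 − j19.8)/(122.1 − j19.8)
|Γ| = 29.7/124 = 0.24
VSWR = (1 + |Γ|)/(1 − |Γ|) = 1.24/0.76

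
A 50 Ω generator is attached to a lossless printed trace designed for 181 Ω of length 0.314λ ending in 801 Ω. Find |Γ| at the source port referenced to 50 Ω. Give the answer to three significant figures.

|Γ| ≈ 0.595

βl = 2π × 0.314 = 113°
tan(βl) = -2.35
Z_in = Z_0·(Z_L + jZ_0·tanβl)/(Z_0 + jZ_L·tanβl) = 47.9 + j72.4 Ω
Γ_s = (Z_in − Z_s)/(Z_in + Z_s) = (-2.14 + j72.4)/(97.9 + j72.4), |Γ_s| = 0.595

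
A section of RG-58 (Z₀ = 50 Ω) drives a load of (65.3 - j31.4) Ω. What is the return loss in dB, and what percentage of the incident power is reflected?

Γ = (15.3 − j31.4)/(115.3 − j31.4), |Γ| = 0.292
RL = −20·log₁₀(0.292) = 10.7 dB
P_refl/P_inc = |Γ|² = 0.0854

RL ≈ 10.7 dB; 8.54% of incident power reflected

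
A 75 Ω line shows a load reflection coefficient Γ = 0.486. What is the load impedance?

Z_L ≈ 217 Ω

Z_L = Z_0·(1 + Γ)/(1 − Γ) = 75·(1.49)/(0.514)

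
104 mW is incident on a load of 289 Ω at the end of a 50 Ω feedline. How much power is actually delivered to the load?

Γ = (289 − 50)/(289 + 50) = 0.705
|Γ|² = 0.497
P_refl = |Γ|²·P_inc = 51.7 mW, P_del = (1 − |Γ|²)·P_inc = 52.3 mW

P_delivered ≈ 52.3 mW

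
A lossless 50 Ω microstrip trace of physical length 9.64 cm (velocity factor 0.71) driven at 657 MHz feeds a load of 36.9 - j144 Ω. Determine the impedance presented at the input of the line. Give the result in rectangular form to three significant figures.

Z_in ≈ 5.63 + j35 Ω

λ = v/f = 0.71·c / 657 MHz = 0.324 m
βl = 2π·l/λ = 2π × 0.297 = 107°
tan(βl) = tan(107°) = -3.26
Z_in = Z_0·(Z_L + jZ_0·tanβl)/(Z_0 + jZ_L·tanβl)
     = 50·(36.9 − j307)/(-420 − j120)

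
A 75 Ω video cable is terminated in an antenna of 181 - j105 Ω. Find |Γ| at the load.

|Γ| ≈ 0.539

Γ = (Z_L − Z_0)/(Z_L + Z_0) = (106 − j105)/(256 − j105)
|Γ| = 149/277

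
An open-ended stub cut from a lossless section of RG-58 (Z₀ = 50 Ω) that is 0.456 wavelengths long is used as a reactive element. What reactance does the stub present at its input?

X_in ≈ 176 Ω (inductive)

βl = 2π × 0.456 = 164°
tan(βl) = -0.284
For an open-ended stub, Z_in = −jZ_0·cot(βl) = −jZ_0/tan(βl)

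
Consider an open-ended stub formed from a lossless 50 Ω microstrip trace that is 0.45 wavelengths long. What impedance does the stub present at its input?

Z_in ≈ +j154 Ω

βl = 2π × 0.45 = 162°
tan(βl) = -0.325
For an open-ended stub, Z_in = −jZ_0·cot(βl) = −jZ_0/tan(βl)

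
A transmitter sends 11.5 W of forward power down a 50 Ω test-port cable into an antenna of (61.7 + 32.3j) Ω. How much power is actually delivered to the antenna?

P_delivered ≈ 10.5 W

|Γ| = |(11.7 + j32.3)/(111.7 + j32.3)| = 0.295
|Γ|² = 0.0873
P_refl = |Γ|²·P_inc = 1 W, P_del = (1 − |Γ|²)·P_inc = 10.5 W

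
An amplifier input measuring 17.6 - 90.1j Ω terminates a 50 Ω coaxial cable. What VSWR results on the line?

VSWR ≈ 12.3

Γ = (Z_L − Z_0)/(Z_L + Z_0) = (-32.4 − j90.1)/(67.6 − j90.1)
|Γ| = 95.7/113 = 0.85
VSWR = (1 + |Γ|)/(1 − |Γ|) = 1.85/0.15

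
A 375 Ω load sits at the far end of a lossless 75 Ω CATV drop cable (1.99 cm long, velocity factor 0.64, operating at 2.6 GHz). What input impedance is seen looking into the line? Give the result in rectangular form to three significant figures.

λ = v/f = 0.64·c / 2.6 GHz = 0.0738 m
βl = 2π·l/λ = 2π × 0.269 = 97°
tan(βl) = tan(97°) = -8.13
Z_in = Z_0·(Z_L + jZ_0·tanβl)/(Z_0 + jZ_L·tanβl)
     = 75·(375 − j610)/(75 − j3050)

Z_in ≈ 15.2 + j8.85 Ω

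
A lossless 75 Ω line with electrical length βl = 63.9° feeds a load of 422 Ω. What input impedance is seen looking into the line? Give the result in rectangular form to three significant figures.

Z_in ≈ 16.4 − j35.3 Ω

tan(βl) = tan(63.9°) = 2.04
Z_in = Z_0·(Z_L + jZ_0·tanβl)/(Z_0 + jZ_L·tanβl)
     = 75·(422 + j153)/(75 + j861)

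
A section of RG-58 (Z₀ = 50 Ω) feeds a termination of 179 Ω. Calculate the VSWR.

VSWR ≈ 3.58

For a purely resistive load, VSWR = R_L/Z_0 or Z_0/R_L (whichever > 1) = 179/50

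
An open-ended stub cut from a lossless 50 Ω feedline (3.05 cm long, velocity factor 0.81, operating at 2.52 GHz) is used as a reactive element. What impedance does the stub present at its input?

λ = v/f = 0.81·c / 2.52 GHz = 0.0964 m
βl = 2π·l/λ = 2π × 0.316 = 114°
tan(βl) = -2.26
For an open-ended stub, Z_in = −jZ_0·cot(βl) = −jZ_0/tan(βl)

Z_in ≈ +j22.1 Ω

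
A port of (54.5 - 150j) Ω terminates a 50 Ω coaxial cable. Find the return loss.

Γ = (4.5 − j150)/(104.5 − j150), |Γ| = 0.821
RL = −20·log₁₀|Γ| = −20·log₁₀(0.821)

RL ≈ 1.71 dB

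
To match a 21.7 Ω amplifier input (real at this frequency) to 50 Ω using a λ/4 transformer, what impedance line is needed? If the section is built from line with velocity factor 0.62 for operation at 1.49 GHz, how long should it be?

Z_qwt ≈ 32.9 Ω; length ≈ 3.12 cm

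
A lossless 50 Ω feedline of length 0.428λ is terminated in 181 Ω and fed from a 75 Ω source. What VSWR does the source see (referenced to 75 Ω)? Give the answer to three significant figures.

VSWR ≈ 3.03

βl = 2π × 0.428 = 154°
tan(βl) = -0.486
Z_in = Z_0·(Z_L + jZ_0·tanβl)/(Z_0 + jZ_L·tanβl) = 54.6 + j71.8 Ω
Γ_s = (Z_in − Z_s)/(Z_in + Z_s) = (-20.4 + j71.8)/(130 + j71.8), |Γ_s| = 0.504
VSWR = (1 + |Γ_s|)/(1 − |Γ_s|)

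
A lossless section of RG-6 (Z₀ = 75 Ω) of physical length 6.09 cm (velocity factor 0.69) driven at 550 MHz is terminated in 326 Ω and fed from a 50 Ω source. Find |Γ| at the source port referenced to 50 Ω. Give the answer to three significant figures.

λ = v/f = 0.69·c / 550 MHz = 0.376 m
βl = 2π·l/λ = 2π × 0.162 = 58.3°
tan(βl) = 1.62
Z_in = Z_0·(Z_L + jZ_0·tanβl)/(Z_0 + jZ_L·tanβl) = 23.4 − j43.1 Ω
Γ_s = (Z_in − Z_s)/(Z_in + Z_s) = (-26.6 − j43.1)/(73.4 − j43.1), |Γ_s| = 0.595

|Γ| ≈ 0.595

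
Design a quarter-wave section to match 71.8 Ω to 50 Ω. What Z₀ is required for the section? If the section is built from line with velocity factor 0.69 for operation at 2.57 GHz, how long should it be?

Z_qwt = √(Z_0·R_L) = √(50 × 71.8) = √3590
λ = 0.69·c/f = 0.0805 m, so l = λ/4 = 0.0201 m

Z_qwt ≈ 59.9 Ω; length ≈ 2.01 cm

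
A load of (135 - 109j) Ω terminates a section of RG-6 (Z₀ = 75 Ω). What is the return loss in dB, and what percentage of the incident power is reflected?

RL ≈ 5.58 dB; 27.7% of incident power reflected

Γ = (60 − j109)/(210 − j109), |Γ| = 0.526
RL = −20·log₁₀(0.526) = 5.58 dB
P_refl/P_inc = |Γ|² = 0.277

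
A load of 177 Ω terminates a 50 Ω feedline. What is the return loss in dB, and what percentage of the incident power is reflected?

RL ≈ 5.04 dB; 31.3% of incident power reflected

Γ = (177 − 50)/(177 + 50) = 0.559
RL = −20·log₁₀(0.559) = 5.04 dB
P_refl/P_inc = |Γ|² = 0.313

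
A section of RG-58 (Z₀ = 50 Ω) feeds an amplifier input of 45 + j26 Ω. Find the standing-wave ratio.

Γ = (Z_L − Z_0)/(Z_L + Z_0) = (-5 + j26)/(95 + j26)
|Γ| = 26.5/98.5 = 0.269
VSWR = (1 + |Γ|)/(1 − |Γ|) = 1.27/0.731

VSWR ≈ 1.74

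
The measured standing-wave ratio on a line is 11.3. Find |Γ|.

|Γ| ≈ 0.837

|Γ| = (S − 1)/(S + 1) = (11.3 − 1)/(11.3 + 1) = 10.3/12.3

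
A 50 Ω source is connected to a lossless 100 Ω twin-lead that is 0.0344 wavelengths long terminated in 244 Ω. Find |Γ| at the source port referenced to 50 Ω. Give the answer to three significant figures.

βl = 2π × 0.0344 = 12.4°
tan(βl) = 0.22
Z_in = Z_0·(Z_L + jZ_0·tanβl)/(Z_0 + jZ_L·tanβl) = 199 − j84.5 Ω
Γ_s = (Z_in − Z_s)/(Z_in + Z_s) = (149 − j84.5)/(249 − j84.5), |Γ_s| = 0.651

|Γ| ≈ 0.651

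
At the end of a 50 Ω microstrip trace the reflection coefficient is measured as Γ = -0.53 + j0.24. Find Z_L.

Z_L = Z_0·(1 + Γ)/(1 − Γ) = 50·(0.47 + j0.24)/(1.53 − j0.24)

Z_L ≈ 13.8 + j10 Ω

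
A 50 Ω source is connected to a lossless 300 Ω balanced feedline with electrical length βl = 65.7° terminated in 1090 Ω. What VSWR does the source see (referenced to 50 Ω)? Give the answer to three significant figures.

tan(βl) = 2.21
Z_in = Z_0·(Z_L + jZ_0·tanβl)/(Z_0 + jZ_L·tanβl) = 97.9 − j123 Ω
Γ_s = (Z_in − Z_s)/(Z_in + Z_s) = (47.9 − j123)/(148 − j123), |Γ_s| = 0.687
VSWR = (1 + |Γ_s|)/(1 − |Γ_s|)

VSWR ≈ 5.39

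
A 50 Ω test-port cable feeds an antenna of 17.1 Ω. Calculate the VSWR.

Γ = (17.1 − 50)/(17.1 + 50) = -0.49
VSWR = (1 + 0.49)/(1 − 0.49)

VSWR ≈ 2.92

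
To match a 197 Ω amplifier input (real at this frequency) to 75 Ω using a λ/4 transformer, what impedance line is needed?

Z_qwt ≈ 122 Ω

Z_qwt = √(Z_0·R_L) = √(75 × 197) = √14780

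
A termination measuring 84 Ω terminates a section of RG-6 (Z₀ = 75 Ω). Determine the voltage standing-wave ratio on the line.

VSWR ≈ 1.12

For a purely resistive load, VSWR = R_L/Z_0 or Z_0/R_L (whichever > 1) = 84/75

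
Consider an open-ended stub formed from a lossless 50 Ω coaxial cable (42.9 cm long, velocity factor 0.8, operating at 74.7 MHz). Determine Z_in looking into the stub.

λ = v/f = 0.8·c / 74.7 MHz = 3.21 m
βl = 2π·l/λ = 2π × 0.134 = 48.1°
tan(βl) = 1.11
For an open-ended stub, Z_in = −jZ_0·cot(βl) = −jZ_0/tan(βl)

Z_in ≈ −j44.9 Ω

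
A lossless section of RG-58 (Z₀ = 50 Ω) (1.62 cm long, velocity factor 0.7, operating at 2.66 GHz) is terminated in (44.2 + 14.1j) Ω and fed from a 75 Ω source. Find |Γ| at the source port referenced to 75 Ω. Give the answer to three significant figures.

λ = v/f = 0.7·c / 2.66 GHz = 0.0789 m
βl = 2π·l/λ = 2π × 0.205 = 73.9°
tan(βl) = 3.46
Z_in = Z_0·(Z_L + jZ_0·tanβl)/(Z_0 + jZ_L·tanβl) = 61.3 − j14 Ω
Γ_s = (Z_in − Z_s)/(Z_in + Z_s) = (-13.7 − j14)/(136 − j14), |Γ_s| = 0.143

|Γ| ≈ 0.143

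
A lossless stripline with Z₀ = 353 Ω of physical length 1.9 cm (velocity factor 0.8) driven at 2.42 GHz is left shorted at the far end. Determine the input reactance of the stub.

X_in ≈ 918 Ω (inductive)

λ = v/f = 0.8·c / 2.42 GHz = 0.0992 m
βl = 2π·l/λ = 2π × 0.192 = 69°
tan(βl) = 2.6
For a shorted stub, Z_in = jZ_0·tan(βl)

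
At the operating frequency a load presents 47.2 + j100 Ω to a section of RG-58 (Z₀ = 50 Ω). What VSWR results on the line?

Γ = (Z_L − Z_0)/(Z_L + Z_0) = (-2.8 + j100)/(97.2 + j100)
|Γ| = 100/139 = 0.717
VSWR = (1 + |Γ|)/(1 − |Γ|) = 1.72/0.283

VSWR ≈ 6.08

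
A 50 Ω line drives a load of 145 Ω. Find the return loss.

Γ = (145 − 50)/(145 + 50) = 0.487
RL = −20·log₁₀|Γ| = −20·log₁₀(0.487)

RL ≈ 6.25 dB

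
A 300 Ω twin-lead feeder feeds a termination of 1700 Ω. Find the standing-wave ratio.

VSWR ≈ 5.67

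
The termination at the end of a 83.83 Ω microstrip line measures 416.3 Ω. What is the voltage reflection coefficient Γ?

Γ = 0.665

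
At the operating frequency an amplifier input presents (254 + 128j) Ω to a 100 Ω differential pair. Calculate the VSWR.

VSWR ≈ 3.27

Γ = (Z_L − Z_0)/(Z_L + Z_0) = (154 + j128)/(354 + j128)
|Γ| = 200/376 = 0.532
VSWR = (1 + |Γ|)/(1 − |Γ|) = 1.53/0.468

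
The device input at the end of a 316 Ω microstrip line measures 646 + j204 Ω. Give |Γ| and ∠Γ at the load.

Γ ≈ 0.395 ∠ 19.8°

Γ = (Z_L − Z_0)/(Z_L + Z_0) = (330 + j204)/(962 + j204)
|Γ| = 388/983 = 0.395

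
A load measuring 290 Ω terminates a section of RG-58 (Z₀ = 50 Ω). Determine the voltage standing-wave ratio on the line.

VSWR ≈ 5.8

For a purely resistive load, VSWR = R_L/Z_0 or Z_0/R_L (whichever > 1) = 290/50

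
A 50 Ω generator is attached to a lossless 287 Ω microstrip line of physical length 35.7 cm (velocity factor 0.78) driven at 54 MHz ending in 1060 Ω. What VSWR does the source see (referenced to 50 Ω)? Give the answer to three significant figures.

VSWR ≈ 16.5

λ = v/f = 0.78·c / 54 MHz = 4.33 m
βl = 2π·l/λ = 2π × 0.0824 = 29.7°
tan(βl) = 0.569
Z_in = Z_0·(Z_L + jZ_0·tanβl)/(Z_0 + jZ_L·tanβl) = 259 − j381 Ω
Γ_s = (Z_in − Z_s)/(Z_in + Z_s) = (209 − j381)/(309 − j381), |Γ_s| = 0.886
VSWR = (1 + |Γ_s|)/(1 − |Γ_s|)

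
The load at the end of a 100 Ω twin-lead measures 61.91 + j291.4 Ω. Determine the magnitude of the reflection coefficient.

|Γ| ≈ 0.882

Γ = (Z_L − Z_0)/(Z_L + Z_0) = (-38.09 + j291.4)/(161.9 + j291.4)
|Γ| = 294/333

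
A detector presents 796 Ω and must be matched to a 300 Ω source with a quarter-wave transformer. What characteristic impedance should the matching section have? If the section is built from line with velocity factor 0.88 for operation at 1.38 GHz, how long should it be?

Z_qwt = √(Z_0·R_L) = √(300 × 796) = √238800
λ = 0.88·c/f = 0.191 m, so l = λ/4 = 0.0478 m

Z_qwt ≈ 489 Ω; length ≈ 4.78 cm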